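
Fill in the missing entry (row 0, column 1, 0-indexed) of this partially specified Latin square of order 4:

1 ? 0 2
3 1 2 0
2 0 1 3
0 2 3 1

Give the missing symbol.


Row 0 contains symbols [0, 1, 2] — missing [3].
Column 1 contains symbols [0, 1, 2] — missing [3].
The missing symbol must appear in both missing sets; intersection = [3].
Therefore the hidden value is 3.

Missing value = 3.


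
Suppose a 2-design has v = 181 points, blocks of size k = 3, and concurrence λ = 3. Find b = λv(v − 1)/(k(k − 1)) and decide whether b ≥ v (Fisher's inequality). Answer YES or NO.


b = λv(v − 1)/(k(k − 1)) = 3·181·180/(3·2) = 97740/6 = 16290.
Compare with v = 181: b ≥ v, so Fisher's inequality holds.

YES


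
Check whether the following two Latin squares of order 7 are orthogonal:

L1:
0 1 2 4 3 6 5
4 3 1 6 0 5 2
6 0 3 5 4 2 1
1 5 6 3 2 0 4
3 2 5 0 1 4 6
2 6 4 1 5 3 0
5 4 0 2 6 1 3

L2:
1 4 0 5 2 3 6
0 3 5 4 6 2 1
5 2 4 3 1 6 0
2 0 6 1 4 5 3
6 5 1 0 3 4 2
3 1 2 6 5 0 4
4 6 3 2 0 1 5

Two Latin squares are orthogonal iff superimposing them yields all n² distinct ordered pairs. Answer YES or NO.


Form the n² = 49 superimposed pairs (L1[i][j], L2[i][j]), row by row (rows and columns indexed from 0):
row 0: (0,1) (1,4) (2,0) (4,5) (3,2) (6,3) (5,6)
row 1: (4,0) (3,3) (1,5) (6,4) (0,6) (5,2) (2,1)
row 2: (6,5) (0,2) (3,4) (5,3) (4,1) (2,6) (1,0)
row 3: (1,2) (5,0) (6,6) (3,1) (2,4) (0,5) (4,3)
row 4: (3,6) (2,5) (5,1) (0,0) (1,3) (4,4) (6,2)
row 5: (2,3) (6,1) (4,2) (1,6) (5,5) (3,0) (0,4)
row 6: (5,4) (4,6) (0,3) (2,2) (6,0) (1,1) (3,5)
Orthogonality requires all 49 pairs distinct.
Check by first coordinate: for each symbol s of L1, list the L2 entries in the n cells where L1 = s; they must all differ.
  L1 = 0: L2 entries (in reading order) 1, 6, 2, 5, 0, 4, 3 — all 7 distinct ✓
  L1 = 1: L2 entries (in reading order) 4, 5, 0, 2, 3, 6, 1 — all 7 distinct ✓
  L1 = 2: L2 entries (in reading order) 0, 1, 6, 4, 5, 3, 2 — all 7 distinct ✓
  L1 = 3: L2 entries (in reading order) 2, 3, 4, 1, 6, 0, 5 — all 7 distinct ✓
  L1 = 4: L2 entries (in reading order) 5, 0, 1, 3, 4, 2, 6 — all 7 distinct ✓
  L1 = 5: L2 entries (in reading order) 6, 2, 3, 0, 1, 5, 4 — all 7 distinct ✓
  L1 = 6: L2 entries (in reading order) 3, 4, 5, 6, 2, 1, 0 — all 7 distinct ✓
Every symbol of L1 meets every symbol of L2 exactly once, so all 49 pairs are distinct (49 of 49).
Conclusion: YES.

YES


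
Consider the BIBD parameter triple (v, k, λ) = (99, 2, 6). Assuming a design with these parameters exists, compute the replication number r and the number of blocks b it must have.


Any 2-(v, k, λ) BIBD satisfies two necessary conditions:
  (i)  Each point sits in r blocks, and counting incidences through any fixed point gives r(k − 1) = λ(v − 1), so r = λ(v − 1)/(k − 1).
  (ii) Total incidences bk = vr, so b = vr/k.
Step 1: r = λ(v − 1)/(k − 1) = 6·(99 − 1)/(2 − 1) = 6·98/1 = 588/1 = 588.
Step 2: b = vr/k = 99·588/2 = 58212/2 = 29106.
Check integrality: r = 588 ∈ Z ✓, b = 29106 ∈ Z ✓.
(These identities are necessary conditions: they determine r and b for any design with these parameters, but do not by themselves prove that one exists.)

r = 588, b = 29106.


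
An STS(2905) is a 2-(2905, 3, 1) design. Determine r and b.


An STS(v) is a 2-(v, 3, 1) BIBD: block size k = 3, λ = 1.
Replication: r(k − 1) = λ(v − 1) ⇒ r·2 = 2905 − 1 = 2904 ⇒ r = 1452.
Block count: bk = vr ⇒ b·3 = 2905·1452 = 4218060 ⇒ b = 1406020.

r = 1452, b = 1406020.


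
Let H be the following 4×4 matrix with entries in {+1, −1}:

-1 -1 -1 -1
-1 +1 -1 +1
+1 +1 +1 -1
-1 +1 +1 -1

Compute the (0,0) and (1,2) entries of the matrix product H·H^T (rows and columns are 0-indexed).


Row 0 of H: [-1, -1, -1, -1].
Row 1 of H: [-1, 1, -1, 1].
Row 2 of H: [1, 1, 1, -1].
(H·H^T)[0][0] = Σ_j H[0][j]·H[0][j] = (-1)² + (-1)² + (-1)² + (-1)² = 1 + 1 + 1 + 1 = 4.
(H·H^T)[1][2] = Σ_j H[1][j]·H[2][j] = (-1)·(1) + (1)·(1) + (-1)·(1) + (1)·(-1) = -1 + 1 + -1 + -1 = -2.
Rows 1 and 2 are not orthogonal (dot product = -2 ≠ 0), so H is not a Hadamard matrix.

(0,0) entry = 4; (1,2) entry = -2.


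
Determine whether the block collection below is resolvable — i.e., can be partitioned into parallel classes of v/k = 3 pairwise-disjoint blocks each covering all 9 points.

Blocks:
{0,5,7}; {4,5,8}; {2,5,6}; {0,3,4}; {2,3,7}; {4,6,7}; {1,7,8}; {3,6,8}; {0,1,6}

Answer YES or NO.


v = 9, block size k = 3, number of blocks = 9.
For resolvability, blocks must partition into parallel classes of size v/k = 3.
Total blocks must therefore be a multiple of 3: 9 = 3·3 + 0 ⇒ divisible ✓.
Consider block {0,5,7}. The only other block(s) in the collection disjoint from it are {3,6,8} — just 1 block(s). Any parallel class containing {0,5,7} would need 2 other blocks each disjoint from it, so no parallel class of size 3 can contain {0,5,7}.
Since every block must belong to some parallel class in a resolution, the collection cannot be partitioned into parallel classes.
Resolvable? NO.

NO


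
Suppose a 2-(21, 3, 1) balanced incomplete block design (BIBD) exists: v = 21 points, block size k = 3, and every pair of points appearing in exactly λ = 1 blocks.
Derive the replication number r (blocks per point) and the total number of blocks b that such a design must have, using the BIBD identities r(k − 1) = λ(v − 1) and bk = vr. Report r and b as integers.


Any 2-(v, k, λ) BIBD satisfies two necessary conditions:
  (i)  Each point sits in r blocks, and counting incidences through any fixed point gives r(k − 1) = λ(v − 1), so r = λ(v − 1)/(k − 1).
  (ii) Total incidences bk = vr, so b = vr/k.
Step 1: r = λ(v − 1)/(k − 1) = 1·(21 − 1)/(3 − 1) = 1·20/2 = 20/2 = 10.
Step 2: b = vr/k = 21·10/3 = 210/3 = 70.
Check integrality: r = 10 ∈ Z ✓, b = 70 ∈ Z ✓.
(These identities are necessary conditions: they determine r and b for any design with these parameters, but do not by themselves prove that one exists.)

r = 10, b = 70.


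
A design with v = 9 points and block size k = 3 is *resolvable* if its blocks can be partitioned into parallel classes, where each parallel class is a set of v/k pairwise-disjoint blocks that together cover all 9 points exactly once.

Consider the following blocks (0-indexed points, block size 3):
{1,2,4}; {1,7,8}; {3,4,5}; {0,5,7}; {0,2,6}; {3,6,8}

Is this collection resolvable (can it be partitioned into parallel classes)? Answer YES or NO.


v = 9, block size k = 3, number of blocks = 6.
For resolvability, blocks must partition into parallel classes of size v/k = 3.
Total blocks must therefore be a multiple of 3: 6 = 3·2 + 0 ⇒ divisible ✓.
Greedy packing gives 2 candidate class(es). Each should be a full parallel class (size 3, covers all 9 points).
  Class 1 (3 blocks): {1,2,4}; {0,5,7}; {3,6,8}. Points covered: [0, 1, 2, 3, 4, 5, 6, 7, 8].
  Class 2 (3 blocks): {1,7,8}; {3,4,5}; {0,2,6}. Points covered: [0, 1, 2, 3, 4, 5, 6, 7, 8].
All classes full (size 3)? YES. All classes cover every point? YES.
Resolvable? YES.

YES


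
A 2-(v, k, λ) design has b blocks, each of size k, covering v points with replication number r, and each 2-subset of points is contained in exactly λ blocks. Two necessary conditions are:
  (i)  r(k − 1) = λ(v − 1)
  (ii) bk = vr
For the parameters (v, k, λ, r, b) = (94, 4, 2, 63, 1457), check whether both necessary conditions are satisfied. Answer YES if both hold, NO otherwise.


Condition (i): r(k − 1) = 63·3 = 189; λ(v − 1) = 2·93 = 186. Match? NO.
Condition (ii): bk = 1457·4 = 5828; vr = 94·63 = 5922. Match? NO.
Both conditions hold? NO.

NO


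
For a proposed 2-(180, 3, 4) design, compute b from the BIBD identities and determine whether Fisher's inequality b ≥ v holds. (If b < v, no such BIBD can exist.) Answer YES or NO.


b = λv(v − 1)/(k(k − 1)) = 4·180·179/(3·2) = 128880/6 = 21480.
Compare with v = 180: b ≥ v, so Fisher's inequality holds.

YES


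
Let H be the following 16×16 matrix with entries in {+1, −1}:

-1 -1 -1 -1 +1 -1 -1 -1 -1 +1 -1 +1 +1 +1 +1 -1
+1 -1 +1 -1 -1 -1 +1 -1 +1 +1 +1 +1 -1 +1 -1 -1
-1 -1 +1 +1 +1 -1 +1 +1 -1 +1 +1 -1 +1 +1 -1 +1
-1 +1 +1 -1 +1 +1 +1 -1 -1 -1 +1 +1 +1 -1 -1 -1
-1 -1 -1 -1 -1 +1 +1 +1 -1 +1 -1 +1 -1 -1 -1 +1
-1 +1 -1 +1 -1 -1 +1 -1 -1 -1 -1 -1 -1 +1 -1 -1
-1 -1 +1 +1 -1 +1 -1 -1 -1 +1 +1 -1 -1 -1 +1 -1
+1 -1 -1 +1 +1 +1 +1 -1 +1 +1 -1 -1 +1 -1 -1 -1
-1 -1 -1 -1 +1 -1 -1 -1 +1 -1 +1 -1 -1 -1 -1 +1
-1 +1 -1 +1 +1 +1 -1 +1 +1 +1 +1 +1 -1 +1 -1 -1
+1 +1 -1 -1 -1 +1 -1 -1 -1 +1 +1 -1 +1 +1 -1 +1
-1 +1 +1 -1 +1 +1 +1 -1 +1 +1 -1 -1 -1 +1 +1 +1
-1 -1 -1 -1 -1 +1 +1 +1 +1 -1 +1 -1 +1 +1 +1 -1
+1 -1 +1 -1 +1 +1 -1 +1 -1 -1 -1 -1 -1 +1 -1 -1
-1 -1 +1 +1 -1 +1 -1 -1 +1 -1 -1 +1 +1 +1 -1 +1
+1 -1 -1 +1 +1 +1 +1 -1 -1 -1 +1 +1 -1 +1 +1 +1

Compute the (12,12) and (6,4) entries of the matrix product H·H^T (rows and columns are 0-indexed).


Row 4 of H: [-1, -1, -1, -1, -1, 1, 1, 1, -1, 1, -1, 1, -1, -1, -1, 1].
Row 6 of H: [-1, -1, 1, 1, -1, 1, -1, -1, -1, 1, 1, -1, -1, -1, 1, -1].
Row 12 of H: [-1, -1, -1, -1, -1, 1, 1, 1, 1, -1, 1, -1, 1, 1, 1, -1].
(H·H^T)[12][12] = Σ_j H[12][j]·H[12][j] = (-1)² + (-1)² + (-1)² + (-1)² + (-1)² + (1)² + (1)² + (1)² + (1)² + (-1)² + (1)² + (-1)² + (1)² + (1)² + (1)² + (-1)² = 1 + 1 + 1 + 1 + 1 + 1 + 1 + 1 + 1 + 1 + 1 + 1 + 1 + 1 + 1 + 1 = 16.
(H·H^T)[6][4] = Σ_j H[6][j]·H[4][j] = (-1)·(-1) + (-1)·(-1) + (1)·(-1) + (1)·(-1) + (-1)·(-1) + (1)·(1) + (-1)·(1) + (-1)·(1) + (-1)·(-1) + (1)·(1) + (1)·(-1) + (-1)·(1) + (-1)·(-1) + (-1)·(-1) + (1)·(-1) + (-1)·(1) = 1 + 1 + -1 + -1 + 1 + 1 + -1 + -1 + 1 + 1 + -1 + -1 + 1 + 1 + -1 + -1 = 0.
So rows 6 and 4 are orthogonal; the diagonal entry equals n = 16.

(12,12) entry = 16; (6,4) entry = 0.


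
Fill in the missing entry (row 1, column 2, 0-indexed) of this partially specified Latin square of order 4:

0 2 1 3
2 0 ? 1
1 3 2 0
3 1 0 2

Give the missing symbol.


Row 1 contains symbols [0, 1, 2] — missing [3].
Column 2 contains symbols [0, 1, 2] — missing [3].
The missing symbol must appear in both missing sets; intersection = [3].
Therefore the hidden value is 3.

Missing value = 3.


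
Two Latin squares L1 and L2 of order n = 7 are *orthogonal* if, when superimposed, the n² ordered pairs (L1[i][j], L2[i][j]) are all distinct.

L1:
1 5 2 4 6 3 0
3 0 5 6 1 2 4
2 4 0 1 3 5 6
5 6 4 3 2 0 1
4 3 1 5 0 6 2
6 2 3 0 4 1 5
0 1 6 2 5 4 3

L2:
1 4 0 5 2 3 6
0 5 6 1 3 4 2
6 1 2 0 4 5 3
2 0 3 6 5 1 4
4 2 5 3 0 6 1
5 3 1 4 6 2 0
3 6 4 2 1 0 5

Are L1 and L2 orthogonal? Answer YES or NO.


Form the n² = 49 superimposed pairs (L1[i][j], L2[i][j]), row by row (rows and columns indexed from 0):
row 0: (1,1) (5,4) (2,0) (4,5) (6,2) (3,3) (0,6)
row 1: (3,0) (0,5) (5,6) (6,1) (1,3) (2,4) (4,2)
row 2: (2,6) (4,1) (0,2) (1,0) (3,4) (5,5) (6,3)
row 3: (5,2) (6,0) (4,3) (3,6) (2,5) (0,1) (1,4)
row 4: (4,4) (3,2) (1,5) (5,3) (0,0) (6,6) (2,1)
row 5: (6,5) (2,3) (3,1) (0,4) (4,6) (1,2) (5,0)
row 6: (0,3) (1,6) (6,4) (2,2) (5,1) (4,0) (3,5)
Orthogonality requires all 49 pairs distinct.
Check by first coordinate: for each symbol s of L1, list the L2 entries in the n cells where L1 = s; they must all differ.
  L1 = 0: L2 entries (in reading order) 6, 5, 2, 1, 0, 4, 3 — all 7 distinct ✓
  L1 = 1: L2 entries (in reading order) 1, 3, 0, 4, 5, 2, 6 — all 7 distinct ✓
  L1 = 2: L2 entries (in reading order) 0, 4, 6, 5, 1, 3, 2 — all 7 distinct ✓
  L1 = 3: L2 entries (in reading order) 3, 0, 4, 6, 2, 1, 5 — all 7 distinct ✓
  L1 = 4: L2 entries (in reading order) 5, 2, 1, 3, 4, 6, 0 — all 7 distinct ✓
  L1 = 5: L2 entries (in reading order) 4, 6, 5, 2, 3, 0, 1 — all 7 distinct ✓
  L1 = 6: L2 entries (in reading order) 2, 1, 3, 0, 6, 5, 4 — all 7 distinct ✓
Every symbol of L1 meets every symbol of L2 exactly once, so all 49 pairs are distinct (49 of 49).
Conclusion: YES.

YES


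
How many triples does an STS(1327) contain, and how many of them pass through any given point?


An STS(v) is a 2-(v, 3, 1) BIBD: block size k = 3, λ = 1.
Replication: r(k − 1) = λ(v − 1) ⇒ r·2 = 1327 − 1 = 1326 ⇒ r = 663.
Block count: b = v(v − 1)/6 = 1327·1326/6 = 1759602/6 = 293267.

r = 663, b = 293267.


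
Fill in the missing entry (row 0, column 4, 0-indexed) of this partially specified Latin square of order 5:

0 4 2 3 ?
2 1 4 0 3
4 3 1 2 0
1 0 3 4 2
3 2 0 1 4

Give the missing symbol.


Row 0 contains symbols [0, 2, 3, 4] — missing [1].
Column 4 contains symbols [0, 2, 3, 4] — missing [1].
The missing symbol must appear in both missing sets; intersection = [1].
Therefore the hidden value is 1.

Missing value = 1.


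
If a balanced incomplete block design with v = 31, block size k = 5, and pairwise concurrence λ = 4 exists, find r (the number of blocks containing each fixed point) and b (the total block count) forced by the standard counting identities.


Any 2-(v, k, λ) BIBD satisfies two necessary conditions:
  (i)  Each point sits in r blocks, and counting incidences through any fixed point gives r(k − 1) = λ(v − 1), so r = λ(v − 1)/(k − 1).
  (ii) Total incidences bk = vr, so b = vr/k.
Step 1: r = λ(v − 1)/(k − 1) = 4·(31 − 1)/(5 − 1) = 4·30/4 = 120/4 = 30.
Step 2: b = vr/k = 31·30/5 = 930/5 = 186.
Check integrality: r = 30 ∈ Z ✓, b = 186 ∈ Z ✓.
(These identities are necessary conditions: they determine r and b for any design with these parameters, but do not by themselves prove that one exists.)

r = 30, b = 186.


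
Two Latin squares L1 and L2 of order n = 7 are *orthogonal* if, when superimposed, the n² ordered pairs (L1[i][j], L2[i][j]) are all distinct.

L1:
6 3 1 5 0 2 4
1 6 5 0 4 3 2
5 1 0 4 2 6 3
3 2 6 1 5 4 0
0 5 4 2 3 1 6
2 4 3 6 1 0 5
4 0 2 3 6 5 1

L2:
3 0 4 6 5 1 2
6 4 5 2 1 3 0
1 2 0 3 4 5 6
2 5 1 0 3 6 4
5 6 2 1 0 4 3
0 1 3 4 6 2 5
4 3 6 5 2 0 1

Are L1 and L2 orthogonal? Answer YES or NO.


Form the n² = 49 superimposed pairs (L1[i][j], L2[i][j]), row by row (rows and columns indexed from 0):
row 0: (6,3) (3,0) (1,4) (5,6) (0,5) (2,1) (4,2)
row 1: (1,6) (6,4) (5,5) (0,2) (4,1) (3,3) (2,0)
row 2: (5,1) (1,2) (0,0) (4,3) (2,4) (6,5) (3,6)
row 3: (3,2) (2,5) (6,1) (1,0) (5,3) (4,6) (0,4)
row 4: (0,5) (5,6) (4,2) (2,1) (3,0) (1,4) (6,3)
row 5: (2,0) (4,1) (3,3) (6,4) (1,6) (0,2) (5,5)
row 6: (4,4) (0,3) (2,6) (3,5) (6,2) (5,0) (1,1)
Orthogonality requires all 49 pairs distinct.
But the pair (0,5) repeats: cell (0,4) has L1 = 0, L2 = 5, and cell (4,0) has L1 = 0, L2 = 5.
A repeated pair means some other pair never occurs (only 35 distinct pairs out of 49), so the squares are not orthogonal.
Conclusion: NO.

NO


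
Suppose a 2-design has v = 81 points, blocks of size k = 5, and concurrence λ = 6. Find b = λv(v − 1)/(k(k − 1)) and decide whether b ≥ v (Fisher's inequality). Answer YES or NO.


r = λ(v − 1)/(k − 1) = 6·80/4 = 120.
b = vr/k = 81·120/5 = 1944.
Fisher's inequality: b ≥ v ⇔ 1944 ≥ 81? YES.

YES


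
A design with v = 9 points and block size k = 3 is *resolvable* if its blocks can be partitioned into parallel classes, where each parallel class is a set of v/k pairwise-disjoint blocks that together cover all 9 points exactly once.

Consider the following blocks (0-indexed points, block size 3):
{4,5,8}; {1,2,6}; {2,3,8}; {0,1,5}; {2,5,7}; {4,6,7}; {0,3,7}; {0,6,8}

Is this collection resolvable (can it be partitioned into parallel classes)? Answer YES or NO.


v = 9, block size k = 3, number of blocks = 8.
For resolvability, blocks must partition into parallel classes of size v/k = 3.
Total blocks must therefore be a multiple of 3: 8 = 3·2 + 2 ⇒ not divisible ✗.
Resolvable? NO.

NO


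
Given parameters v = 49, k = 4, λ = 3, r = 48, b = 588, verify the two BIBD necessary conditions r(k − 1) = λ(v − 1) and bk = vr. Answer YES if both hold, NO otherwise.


Condition (i): r(k − 1) = 48·3 = 144; λ(v − 1) = 3·48 = 144. Match? YES.
Condition (ii): bk = 588·4 = 2352; vr = 49·48 = 2352. Match? YES.
Both conditions hold? YES.

YES


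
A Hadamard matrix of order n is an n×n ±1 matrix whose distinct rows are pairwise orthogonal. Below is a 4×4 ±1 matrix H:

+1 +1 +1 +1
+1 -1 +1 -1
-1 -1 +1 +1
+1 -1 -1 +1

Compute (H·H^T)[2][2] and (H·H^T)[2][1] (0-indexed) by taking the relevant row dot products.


Row 1 of H: [1, -1, 1, -1].
Row 2 of H: [-1, -1, 1, 1].
(H·H^T)[2][2] = Σ_j H[2][j]·H[2][j] = (-1)² + (-1)² + (1)² + (1)² = 1 + 1 + 1 + 1 = 4.
(H·H^T)[2][1] = Σ_j H[2][j]·H[1][j] = (-1)·(1) + (-1)·(-1) + (1)·(1) + (1)·(-1) = -1 + 1 + 1 + -1 = 0.
So rows 2 and 1 are orthogonal; the diagonal entry equals n = 4.

(2,2) entry = 4; (2,1) entry = 0.


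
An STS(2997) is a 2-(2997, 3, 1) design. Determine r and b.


An STS(v) is a 2-(v, 3, 1) BIBD: block size k = 3, λ = 1.
Replication: r(k − 1) = λ(v − 1) ⇒ r·2 = 2997 − 1 = 2996 ⇒ r = 1498.
Block count: bk = vr ⇒ b·3 = 2997·1498 = 4489506 ⇒ b = 1496502.
(Check via b = v(v − 1)/6 = 2997·2996/6 = 8979012/6 = 1496502.)

r = 1498, b = 1496502.


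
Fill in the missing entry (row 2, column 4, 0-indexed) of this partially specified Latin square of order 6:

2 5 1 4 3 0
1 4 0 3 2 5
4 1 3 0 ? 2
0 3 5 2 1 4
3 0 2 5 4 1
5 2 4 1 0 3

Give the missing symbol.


Row 2 contains symbols [0, 1, 2, 3, 4] — missing [5].
Column 4 contains symbols [0, 1, 2, 3, 4] — missing [5].
The missing symbol must appear in both missing sets; intersection = [5].
Therefore the hidden value is 5.

Missing value = 5.


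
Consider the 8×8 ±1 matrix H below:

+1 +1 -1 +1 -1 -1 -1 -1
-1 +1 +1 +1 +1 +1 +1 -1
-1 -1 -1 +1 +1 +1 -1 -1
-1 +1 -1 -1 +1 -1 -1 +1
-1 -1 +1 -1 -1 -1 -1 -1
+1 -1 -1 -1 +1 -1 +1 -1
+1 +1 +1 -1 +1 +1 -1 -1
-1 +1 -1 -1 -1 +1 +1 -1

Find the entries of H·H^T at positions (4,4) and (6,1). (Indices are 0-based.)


Row 1 of H: [-1, 1, 1, 1, 1, 1, 1, -1].
Row 4 of H: [-1, -1, 1, -1, -1, -1, -1, -1].
Row 6 of H: [1, 1, 1, -1, 1, 1, -1, -1].
(H·H^T)[4][4] = Σ_j H[4][j]·H[4][j] = (-1)² + (-1)² + (1)² + (-1)² + (-1)² + (-1)² + (-1)² + (-1)² = 1 + 1 + 1 + 1 + 1 + 1 + 1 + 1 = 8.
(H·H^T)[6][1] = Σ_j H[6][j]·H[1][j] = (1)·(-1) + (1)·(1) + (1)·(1) + (-1)·(1) + (1)·(1) + (1)·(1) + (-1)·(1) + (-1)·(-1) = -1 + 1 + 1 + -1 + 1 + 1 + -1 + 1 = 2.
Rows 6 and 1 are not orthogonal (dot product = 2 ≠ 0), so H is not a Hadamard matrix.

(4,4) entry = 8; (6,1) entry = 2.


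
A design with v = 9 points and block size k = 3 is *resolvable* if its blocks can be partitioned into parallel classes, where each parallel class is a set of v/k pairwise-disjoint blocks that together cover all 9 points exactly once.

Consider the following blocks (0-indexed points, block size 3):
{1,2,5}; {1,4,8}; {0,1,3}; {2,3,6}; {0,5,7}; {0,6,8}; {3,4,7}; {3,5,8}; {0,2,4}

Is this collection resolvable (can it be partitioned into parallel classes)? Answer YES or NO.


v = 9, block size k = 3, number of blocks = 9.
For resolvability, blocks must partition into parallel classes of size v/k = 3.
Total blocks must therefore be a multiple of 3: 9 = 3·3 + 0 ⇒ divisible ✓.
Consider block {0,1,3}. It intersects every other block in the collection, so no parallel class of size 3 can contain it.
Since every block must belong to some parallel class in a resolution, the collection cannot be partitioned into parallel classes.
Resolvable? NO.

NO


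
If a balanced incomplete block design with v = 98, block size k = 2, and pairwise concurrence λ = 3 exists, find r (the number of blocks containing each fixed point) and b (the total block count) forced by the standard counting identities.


Any 2-(v, k, λ) BIBD satisfies two necessary conditions:
  (i)  Each point sits in r blocks, and counting incidences through any fixed point gives r(k − 1) = λ(v − 1), so r = λ(v − 1)/(k − 1).
  (ii) Total incidences bk = vr, so b = vr/k.
Step 1: r = λ(v − 1)/(k − 1) = 3·(98 − 1)/(2 − 1) = 3·97/1 = 291/1 = 291.
Step 2: b = vr/k = 98·291/2 = 28518/2 = 14259.
Check integrality: r = 291 ∈ Z ✓, b = 14259 ∈ Z ✓.
(These identities are necessary conditions: they determine r and b for any design with these parameters, but do not by themselves prove that one exists.)

r = 291, b = 14259.


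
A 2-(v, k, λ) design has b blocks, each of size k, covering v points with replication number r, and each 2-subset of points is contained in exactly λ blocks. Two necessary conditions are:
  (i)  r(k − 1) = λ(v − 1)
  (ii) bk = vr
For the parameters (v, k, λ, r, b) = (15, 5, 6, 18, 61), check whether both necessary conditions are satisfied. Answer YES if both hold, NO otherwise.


Condition (i): r(k − 1) = 18·4 = 72; λ(v − 1) = 6·14 = 84. Match? NO.
Condition (ii): bk = 61·5 = 305; vr = 15·18 = 270. Match? NO.
Both conditions hold? NO.

NO


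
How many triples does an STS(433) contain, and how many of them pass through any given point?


An STS(v) is a 2-(v, 3, 1) BIBD: block size k = 3, λ = 1.
Replication: r(k − 1) = λ(v − 1) ⇒ r·2 = 433 − 1 = 432 ⇒ r = 216.
Block count: bk = vr ⇒ b·3 = 433·216 = 93528 ⇒ b = 31176.

r = 216, b = 31176.


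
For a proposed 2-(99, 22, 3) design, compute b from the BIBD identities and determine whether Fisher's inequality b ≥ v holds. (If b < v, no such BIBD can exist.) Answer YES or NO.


r = λ(v − 1)/(k − 1) = 3·98/21 = 14.
b = vr/k = 99·14/22 = 63.
Fisher's inequality: b ≥ v ⇔ 63 ≥ 99? NO.

NO


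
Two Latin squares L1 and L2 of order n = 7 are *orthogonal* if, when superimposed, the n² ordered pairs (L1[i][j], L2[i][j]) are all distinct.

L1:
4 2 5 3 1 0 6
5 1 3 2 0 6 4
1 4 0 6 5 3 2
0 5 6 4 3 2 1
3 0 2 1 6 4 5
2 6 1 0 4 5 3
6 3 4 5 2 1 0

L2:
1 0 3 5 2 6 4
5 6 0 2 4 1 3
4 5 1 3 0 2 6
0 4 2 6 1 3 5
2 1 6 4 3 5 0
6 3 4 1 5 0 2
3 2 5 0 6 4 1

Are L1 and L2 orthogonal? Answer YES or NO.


Form the n² = 49 superimposed pairs (L1[i][j], L2[i][j]), row by row (rows and columns indexed from 0):
row 0: (4,1) (2,0) (5,3) (3,5) (1,2) (0,6) (6,4)
row 1: (5,5) (1,6) (3,0) (2,2) (0,4) (6,1) (4,3)
row 2: (1,4) (4,5) (0,1) (6,3) (5,0) (3,2) (2,6)
row 3: (0,0) (5,4) (6,2) (4,6) (3,1) (2,3) (1,5)
row 4: (3,2) (0,1) (2,6) (1,4) (6,3) (4,5) (5,0)
row 5: (2,6) (6,3) (1,4) (0,1) (4,5) (5,0) (3,2)
row 6: (6,3) (3,2) (4,5) (5,0) (2,6) (1,4) (0,1)
Orthogonality requires all 49 pairs distinct.
But the pair (3,2) repeats: cell (2,5) has L1 = 3, L2 = 2, and cell (4,0) has L1 = 3, L2 = 2.
A repeated pair means some other pair never occurs (only 28 distinct pairs out of 49), so the squares are not orthogonal.
Conclusion: NO.

NO


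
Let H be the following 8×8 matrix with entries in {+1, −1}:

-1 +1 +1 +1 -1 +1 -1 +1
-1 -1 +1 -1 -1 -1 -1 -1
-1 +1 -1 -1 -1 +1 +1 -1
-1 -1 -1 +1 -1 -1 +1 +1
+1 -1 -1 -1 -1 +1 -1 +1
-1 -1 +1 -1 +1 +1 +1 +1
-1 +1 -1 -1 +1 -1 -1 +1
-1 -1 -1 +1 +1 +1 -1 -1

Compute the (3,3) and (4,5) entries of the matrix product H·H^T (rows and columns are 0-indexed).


Row 3 of H: [-1, -1, -1, 1, -1, -1, 1, 1].
Row 4 of H: [1, -1, -1, -1, -1, 1, -1, 1].
Row 5 of H: [-1, -1, 1, -1, 1, 1, 1, 1].
(H·H^T)[3][3] = Σ_j H[3][j]·H[3][j] = (-1)² + (-1)² + (-1)² + (1)² + (-1)² + (-1)² + (1)² + (1)² = 1 + 1 + 1 + 1 + 1 + 1 + 1 + 1 = 8.
(H·H^T)[4][5] = Σ_j H[4][j]·H[5][j] = (1)·(-1) + (-1)·(-1) + (-1)·(1) + (-1)·(-1) + (-1)·(1) + (1)·(1) + (-1)·(1) + (1)·(1) = -1 + 1 + -1 + 1 + -1 + 1 + -1 + 1 = 0.
So rows 4 and 5 are orthogonal; the diagonal entry equals n = 8.

(3,3) entry = 8; (4,5) entry = 0.


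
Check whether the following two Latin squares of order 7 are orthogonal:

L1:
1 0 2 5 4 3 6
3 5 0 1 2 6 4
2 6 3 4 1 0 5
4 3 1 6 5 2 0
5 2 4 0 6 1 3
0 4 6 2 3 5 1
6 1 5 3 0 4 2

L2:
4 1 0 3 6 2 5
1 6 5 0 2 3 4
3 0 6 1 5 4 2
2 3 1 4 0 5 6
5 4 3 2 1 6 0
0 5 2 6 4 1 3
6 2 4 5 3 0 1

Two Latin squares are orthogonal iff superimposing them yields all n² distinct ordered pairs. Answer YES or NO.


Form the n² = 49 superimposed pairs (L1[i][j], L2[i][j]), row by row (rows and columns indexed from 0):
row 0: (1,4) (0,1) (2,0) (5,3) (4,6) (3,2) (6,5)
row 1: (3,1) (5,6) (0,5) (1,0) (2,2) (6,3) (4,4)
row 2: (2,3) (6,0) (3,6) (4,1) (1,5) (0,4) (5,2)
row 3: (4,2) (3,3) (1,1) (6,4) (5,0) (2,5) (0,6)
row 4: (5,5) (2,4) (4,3) (0,2) (6,1) (1,6) (3,0)
row 5: (0,0) (4,5) (6,2) (2,6) (3,4) (5,1) (1,3)
row 6: (6,6) (1,2) (5,4) (3,5) (0,3) (4,0) (2,1)
Orthogonality requires all 49 pairs distinct.
Check by first coordinate: for each symbol s of L1, list the L2 entries in the n cells where L1 = s; they must all differ.
  L1 = 0: L2 entries (in reading order) 1, 5, 4, 6, 2, 0, 3 — all 7 distinct ✓
  L1 = 1: L2 entries (in reading order) 4, 0, 5, 1, 6, 3, 2 — all 7 distinct ✓
  L1 = 2: L2 entries (in reading order) 0, 2, 3, 5, 4, 6, 1 — all 7 distinct ✓
  L1 = 3: L2 entries (in reading order) 2, 1, 6, 3, 0, 4, 5 — all 7 distinct ✓
  L1 = 4: L2 entries (in reading order) 6, 4, 1, 2, 3, 5, 0 — all 7 distinct ✓
  L1 = 5: L2 entries (in reading order) 3, 6, 2, 0, 5, 1, 4 — all 7 distinct ✓
  L1 = 6: L2 entries (in reading order) 5, 3, 0, 4, 1, 2, 6 — all 7 distinct ✓
Every symbol of L1 meets every symbol of L2 exactly once, so all 49 pairs are distinct (49 of 49).
Conclusion: YES.

YES


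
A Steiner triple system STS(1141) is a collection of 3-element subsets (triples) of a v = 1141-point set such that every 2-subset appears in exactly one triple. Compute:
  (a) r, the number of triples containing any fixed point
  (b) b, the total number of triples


An STS(v) is a 2-(v, 3, 1) BIBD: block size k = 3, λ = 1.
Replication: r(k − 1) = λ(v − 1) ⇒ r·2 = 1141 − 1 = 1140 ⇒ r = 570.
Block count: bk = vr ⇒ b·3 = 1141·570 = 650370 ⇒ b = 216790.
(Check via b = v(v − 1)/6 = 1141·1140/6 = 1300740/6 = 216790.)

r = 570, b = 216790.


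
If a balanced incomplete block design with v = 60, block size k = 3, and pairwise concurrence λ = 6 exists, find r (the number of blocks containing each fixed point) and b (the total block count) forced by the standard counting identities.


Any 2-(v, k, λ) BIBD satisfies two necessary conditions:
  (i)  Each point sits in r blocks, and counting incidences through any fixed point gives r(k − 1) = λ(v − 1), so r = λ(v − 1)/(k − 1).
  (ii) Total incidences bk = vr, so b = vr/k.
Step 1: r = λ(v − 1)/(k − 1) = 6·(60 − 1)/(3 − 1) = 6·59/2 = 354/2 = 177.
Step 2: b = vr/k = 60·177/3 = 10620/3 = 3540.
Check integrality: r = 177 ∈ Z ✓, b = 3540 ∈ Z ✓.
(These identities are necessary conditions: they determine r and b for any design with these parameters, but do not by themselves prove that one exists.)

r = 177, b = 3540.


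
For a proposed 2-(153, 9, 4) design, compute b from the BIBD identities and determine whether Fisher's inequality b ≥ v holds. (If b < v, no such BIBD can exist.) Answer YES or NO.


r = λ(v − 1)/(k − 1) = 4·152/8 = 76.
b = vr/k = 153·76/9 = 1292.
Fisher's inequality: b ≥ v ⇔ 1292 ≥ 153? YES.

YES


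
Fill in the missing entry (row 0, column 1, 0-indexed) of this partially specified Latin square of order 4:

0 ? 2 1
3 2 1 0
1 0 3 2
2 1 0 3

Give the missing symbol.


Row 0 contains symbols [0, 1, 2] — missing [3].
Column 1 contains symbols [0, 1, 2] — missing [3].
The missing symbol must appear in both missing sets; intersection = [3].
Therefore the hidden value is 3.

Missing value = 3.


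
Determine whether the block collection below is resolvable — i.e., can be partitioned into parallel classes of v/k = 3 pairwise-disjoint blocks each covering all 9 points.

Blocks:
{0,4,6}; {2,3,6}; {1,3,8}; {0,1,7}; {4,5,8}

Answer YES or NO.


v = 9, block size k = 3, number of blocks = 5.
For resolvability, blocks must partition into parallel classes of size v/k = 3.
Total blocks must therefore be a multiple of 3: 5 = 3·1 + 2 ⇒ not divisible ✗.
Resolvable? NO.

NO


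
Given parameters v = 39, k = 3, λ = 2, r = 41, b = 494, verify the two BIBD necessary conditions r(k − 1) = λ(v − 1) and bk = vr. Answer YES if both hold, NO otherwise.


Condition (i): r(k − 1) = 41·2 = 82; λ(v − 1) = 2·38 = 76. Match? NO.
Condition (ii): bk = 494·3 = 1482; vr = 39·41 = 1599. Match? NO.
Both conditions hold? NO.

NO


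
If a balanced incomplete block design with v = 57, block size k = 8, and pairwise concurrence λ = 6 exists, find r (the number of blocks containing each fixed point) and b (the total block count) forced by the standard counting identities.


Any 2-(v, k, λ) BIBD satisfies two necessary conditions:
  (i)  Each point sits in r blocks, and counting incidences through any fixed point gives r(k − 1) = λ(v − 1), so r = λ(v − 1)/(k − 1).
  (ii) Total incidences bk = vr, so b = vr/k.
Step 1: r = λ(v − 1)/(k − 1) = 6·(57 − 1)/(8 − 1) = 6·56/7 = 336/7 = 48.
Step 2: b = vr/k = 57·48/8 = 2736/8 = 342.
Check integrality: r = 48 ∈ Z ✓, b = 342 ∈ Z ✓.
(These identities are necessary conditions: they determine r and b for any design with these parameters, but do not by themselves prove that one exists.)

r = 48, b = 342.


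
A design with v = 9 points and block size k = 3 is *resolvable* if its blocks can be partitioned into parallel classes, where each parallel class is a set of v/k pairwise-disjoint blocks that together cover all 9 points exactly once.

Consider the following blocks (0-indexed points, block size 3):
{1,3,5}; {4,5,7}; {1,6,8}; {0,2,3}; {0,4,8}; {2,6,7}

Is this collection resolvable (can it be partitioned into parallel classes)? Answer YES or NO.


v = 9, block size k = 3, number of blocks = 6.
For resolvability, blocks must partition into parallel classes of size v/k = 3.
Total blocks must therefore be a multiple of 3: 6 = 3·2 + 0 ⇒ divisible ✓.
Greedy packing gives 2 candidate class(es). Each should be a full parallel class (size 3, covers all 9 points).
  Class 1 (3 blocks): {1,3,5}; {0,4,8}; {2,6,7}. Points covered: [0, 1, 2, 3, 4, 5, 6, 7, 8].
  Class 2 (3 blocks): {4,5,7}; {1,6,8}; {0,2,3}. Points covered: [0, 1, 2, 3, 4, 5, 6, 7, 8].
All classes full (size 3)? YES. All classes cover every point? YES.
Resolvable? YES.

YES


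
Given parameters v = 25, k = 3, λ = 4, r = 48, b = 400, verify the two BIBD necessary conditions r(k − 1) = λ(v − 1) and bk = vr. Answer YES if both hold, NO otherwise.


Condition (i): r(k − 1) = 48·2 = 96; λ(v − 1) = 4·24 = 96. Match? YES.
Condition (ii): bk = 400·3 = 1200; vr = 25·48 = 1200. Match? YES.
Both conditions hold? YES.

YES


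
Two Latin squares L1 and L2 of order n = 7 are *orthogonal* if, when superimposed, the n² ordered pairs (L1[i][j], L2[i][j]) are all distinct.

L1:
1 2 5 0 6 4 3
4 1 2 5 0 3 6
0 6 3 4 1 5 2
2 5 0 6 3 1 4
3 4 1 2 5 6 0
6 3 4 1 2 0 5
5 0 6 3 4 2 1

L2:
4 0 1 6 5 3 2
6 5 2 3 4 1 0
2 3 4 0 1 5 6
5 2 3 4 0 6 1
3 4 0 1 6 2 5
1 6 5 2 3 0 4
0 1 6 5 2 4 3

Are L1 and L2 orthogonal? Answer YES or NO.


Form the n² = 49 superimposed pairs (L1[i][j], L2[i][j]), row by row (rows and columns indexed from 0):
row 0: (1,4) (2,0) (5,1) (0,6) (6,5) (4,3) (3,2)
row 1: (4,6) (1,5) (2,2) (5,3) (0,4) (3,1) (6,0)
row 2: (0,2) (6,3) (3,4) (4,0) (1,1) (5,5) (2,6)
row 3: (2,5) (5,2) (0,3) (6,4) (3,0) (1,6) (4,1)
row 4: (3,3) (4,4) (1,0) (2,1) (5,6) (6,2) (0,5)
row 5: (6,1) (3,6) (4,5) (1,2) (2,3) (0,0) (5,4)
row 6: (5,0) (0,1) (6,6) (3,5) (4,2) (2,4) (1,3)
Orthogonality requires all 49 pairs distinct.
Check by first coordinate: for each symbol s of L1, list the L2 entries in the n cells where L1 = s; they must all differ.
  L1 = 0: L2 entries (in reading order) 6, 4, 2, 3, 5, 0, 1 — all 7 distinct ✓
  L1 = 1: L2 entries (in reading order) 4, 5, 1, 6, 0, 2, 3 — all 7 distinct ✓
  L1 = 2: L2 entries (in reading order) 0, 2, 6, 5, 1, 3, 4 — all 7 distinct ✓
  L1 = 3: L2 entries (in reading order) 2, 1, 4, 0, 3, 6, 5 — all 7 distinct ✓
  L1 = 4: L2 entries (in reading order) 3, 6, 0, 1, 4, 5, 2 — all 7 distinct ✓
  L1 = 5: L2 entries (in reading order) 1, 3, 5, 2, 6, 4, 0 — all 7 distinct ✓
  L1 = 6: L2 entries (in reading order) 5, 0, 3, 4, 2, 1, 6 — all 7 distinct ✓
Every symbol of L1 meets every symbol of L2 exactly once, so all 49 pairs are distinct (49 of 49).
Conclusion: YES.

YES


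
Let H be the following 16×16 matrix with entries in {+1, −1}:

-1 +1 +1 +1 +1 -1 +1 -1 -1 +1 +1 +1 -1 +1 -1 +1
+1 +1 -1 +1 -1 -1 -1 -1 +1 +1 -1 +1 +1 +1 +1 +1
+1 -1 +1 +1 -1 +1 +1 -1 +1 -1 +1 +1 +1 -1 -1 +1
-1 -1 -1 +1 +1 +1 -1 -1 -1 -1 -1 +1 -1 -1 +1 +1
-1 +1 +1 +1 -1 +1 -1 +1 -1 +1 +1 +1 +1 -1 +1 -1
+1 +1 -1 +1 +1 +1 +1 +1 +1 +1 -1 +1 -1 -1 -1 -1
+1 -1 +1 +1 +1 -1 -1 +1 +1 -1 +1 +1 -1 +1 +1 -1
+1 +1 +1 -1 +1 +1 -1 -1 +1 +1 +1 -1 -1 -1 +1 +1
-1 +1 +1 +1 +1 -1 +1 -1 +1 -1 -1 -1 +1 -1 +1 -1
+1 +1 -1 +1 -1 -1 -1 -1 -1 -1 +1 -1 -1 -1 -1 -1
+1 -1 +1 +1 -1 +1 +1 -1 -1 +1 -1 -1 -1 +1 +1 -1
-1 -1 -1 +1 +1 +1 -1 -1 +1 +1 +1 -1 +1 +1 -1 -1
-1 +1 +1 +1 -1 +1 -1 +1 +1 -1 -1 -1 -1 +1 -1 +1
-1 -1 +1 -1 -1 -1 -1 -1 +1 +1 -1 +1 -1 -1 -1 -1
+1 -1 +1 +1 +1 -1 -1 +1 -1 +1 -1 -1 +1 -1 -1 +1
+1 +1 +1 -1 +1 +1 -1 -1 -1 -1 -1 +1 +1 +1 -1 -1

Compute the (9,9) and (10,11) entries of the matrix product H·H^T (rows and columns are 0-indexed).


Row 9 of H: [1, 1, -1, 1, -1, -1, -1, -1, -1, -1, 1, -1, -1, -1, -1, -1].
Row 10 of H: [1, -1, 1, 1, -1, 1, 1, -1, -1, 1, -1, -1, -1, 1, 1, -1].
Row 11 of H: [-1, -1, -1, 1, 1, 1, -1, -1, 1, 1, 1, -1, 1, 1, -1, -1].
(H·H^T)[9][9] = Σ_j H[9][j]·H[9][j] = (1)² + (1)² + (-1)² + (1)² + (-1)² + (-1)² + (-1)² + (-1)² + (-1)² + (-1)² + (1)² + (-1)² + (-1)² + (-1)² + (-1)² + (-1)² = 1 + 1 + 1 + 1 + 1 + 1 + 1 + 1 + 1 + 1 + 1 + 1 + 1 + 1 + 1 + 1 = 16.
(H·H^T)[10][11] = Σ_j H[10][j]·H[11][j] = (1)·(-1) + (-1)·(-1) + (1)·(-1) + (1)·(1) + (-1)·(1) + (1)·(1) + (1)·(-1) + (-1)·(-1) + (-1)·(1) + (1)·(1) + (-1)·(1) + (-1)·(-1) + (-1)·(1) + (1)·(1) + (1)·(-1) + (-1)·(-1) = -1 + 1 + -1 + 1 + -1 + 1 + -1 + 1 + -1 + 1 + -1 + 1 + -1 + 1 + -1 + 1 = 0.
So rows 10 and 11 are orthogonal; the diagonal entry equals n = 16.

(9,9) entry = 16; (10,11) entry = 0.


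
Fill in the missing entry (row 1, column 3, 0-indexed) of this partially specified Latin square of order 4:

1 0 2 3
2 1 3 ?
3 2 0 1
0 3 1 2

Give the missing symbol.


Row 1 contains symbols [1, 2, 3] — missing [0].
Column 3 contains symbols [1, 2, 3] — missing [0].
The missing symbol must appear in both missing sets; intersection = [0].
Therefore the hidden value is 0.

Missing value = 0.


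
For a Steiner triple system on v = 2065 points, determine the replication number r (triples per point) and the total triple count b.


An STS(v) is a 2-(v, 3, 1) BIBD: block size k = 3, λ = 1.
Replication: r(k − 1) = λ(v − 1) ⇒ r·2 = 2065 − 1 = 2064 ⇒ r = 1032.
Block count: bk = vr ⇒ b·3 = 2065·1032 = 2131080 ⇒ b = 710360.

r = 1032, b = 710360.


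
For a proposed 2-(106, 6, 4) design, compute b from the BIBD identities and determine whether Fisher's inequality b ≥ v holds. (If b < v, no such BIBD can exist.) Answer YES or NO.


r = λ(v − 1)/(k − 1) = 4·105/5 = 84.
b = vr/k = 106·84/6 = 1484.
Fisher's inequality: b ≥ v ⇔ 1484 ≥ 106? YES.

YES


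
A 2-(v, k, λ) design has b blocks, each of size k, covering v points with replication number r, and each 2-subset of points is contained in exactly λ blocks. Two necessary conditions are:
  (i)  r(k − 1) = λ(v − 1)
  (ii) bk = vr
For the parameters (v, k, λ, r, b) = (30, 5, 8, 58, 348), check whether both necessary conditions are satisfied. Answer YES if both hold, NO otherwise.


Condition (i): r(k − 1) = 58·4 = 232; λ(v − 1) = 8·29 = 232. Match? YES.
Condition (ii): bk = 348·5 = 1740; vr = 30·58 = 1740. Match? YES.
Both conditions hold? YES.

YES


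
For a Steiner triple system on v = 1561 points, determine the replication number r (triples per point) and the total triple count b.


An STS(v) is a 2-(v, 3, 1) BIBD: block size k = 3, λ = 1.
Replication: r(k − 1) = λ(v − 1) ⇒ r·2 = 1561 − 1 = 1560 ⇒ r = 780.
Block count: b = v(v − 1)/6 = 1561·1560/6 = 2435160/6 = 405860.
(Check via bk = vr: 405860·3 = 1217580 = 1561·780 = 1217580 ✓.)

r = 780, b = 405860.


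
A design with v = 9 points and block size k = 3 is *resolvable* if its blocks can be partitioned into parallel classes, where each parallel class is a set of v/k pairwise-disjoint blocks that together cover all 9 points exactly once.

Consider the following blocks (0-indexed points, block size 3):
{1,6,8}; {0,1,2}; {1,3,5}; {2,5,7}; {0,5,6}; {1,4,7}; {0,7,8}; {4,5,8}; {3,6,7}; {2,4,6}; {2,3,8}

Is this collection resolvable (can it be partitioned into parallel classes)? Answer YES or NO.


v = 9, block size k = 3, number of blocks = 11.
For resolvability, blocks must partition into parallel classes of size v/k = 3.
Total blocks must therefore be a multiple of 3: 11 = 3·3 + 2 ⇒ not divisible ✗.
Resolvable? NO.

NO


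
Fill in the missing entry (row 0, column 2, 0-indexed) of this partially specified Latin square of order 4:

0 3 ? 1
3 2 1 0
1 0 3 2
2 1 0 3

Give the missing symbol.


Row 0 contains symbols [0, 1, 3] — missing [2].
Column 2 contains symbols [0, 1, 3] — missing [2].
The missing symbol must appear in both missing sets; intersection = [2].
Therefore the hidden value is 2.

Missing value = 2.


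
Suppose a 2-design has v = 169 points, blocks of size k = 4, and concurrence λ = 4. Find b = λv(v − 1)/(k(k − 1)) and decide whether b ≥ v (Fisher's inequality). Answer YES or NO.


b = λv(v − 1)/(k(k − 1)) = 4·169·168/(4·3) = 113568/12 = 9464.
Compare with v = 169: b ≥ v, so Fisher's inequality holds.

YES


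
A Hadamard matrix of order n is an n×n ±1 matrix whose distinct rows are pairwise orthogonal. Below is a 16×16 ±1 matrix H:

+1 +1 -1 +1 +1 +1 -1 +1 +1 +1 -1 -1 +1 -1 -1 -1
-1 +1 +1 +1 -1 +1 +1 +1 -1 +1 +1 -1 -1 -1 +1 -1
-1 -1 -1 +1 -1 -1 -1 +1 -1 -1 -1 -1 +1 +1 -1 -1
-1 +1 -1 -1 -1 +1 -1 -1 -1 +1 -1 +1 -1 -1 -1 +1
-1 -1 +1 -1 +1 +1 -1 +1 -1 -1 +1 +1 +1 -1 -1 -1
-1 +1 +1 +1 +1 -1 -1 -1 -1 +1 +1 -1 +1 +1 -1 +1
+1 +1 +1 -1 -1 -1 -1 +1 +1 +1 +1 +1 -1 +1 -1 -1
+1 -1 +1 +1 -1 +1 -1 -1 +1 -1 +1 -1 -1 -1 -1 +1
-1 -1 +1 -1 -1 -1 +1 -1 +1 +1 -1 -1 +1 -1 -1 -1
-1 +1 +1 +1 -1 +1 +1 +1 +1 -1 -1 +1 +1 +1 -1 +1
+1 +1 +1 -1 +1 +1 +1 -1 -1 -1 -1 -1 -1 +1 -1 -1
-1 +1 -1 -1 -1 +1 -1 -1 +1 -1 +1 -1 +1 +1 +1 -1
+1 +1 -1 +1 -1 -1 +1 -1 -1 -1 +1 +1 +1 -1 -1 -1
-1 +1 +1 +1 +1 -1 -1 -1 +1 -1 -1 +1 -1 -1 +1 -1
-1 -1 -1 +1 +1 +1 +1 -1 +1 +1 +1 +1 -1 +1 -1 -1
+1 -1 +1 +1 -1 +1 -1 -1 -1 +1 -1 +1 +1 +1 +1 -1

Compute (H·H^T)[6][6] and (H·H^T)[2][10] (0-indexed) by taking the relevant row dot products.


Row 2 of H: [-1, -1, -1, 1, -1, -1, -1, 1, -1, -1, -1, -1, 1, 1, -1, -1].
Row 6 of H: [1, 1, 1, -1, -1, -1, -1, 1, 1, 1, 1, 1, -1, 1, -1, -1].
Row 10 of H: [1, 1, 1, -1, 1, 1, 1, -1, -1, -1, -1, -1, -1, 1, -1, -1].
(H·H^T)[6][6] = Σ_j H[6][j]·H[6][j] = (1)² + (1)² + (1)² + (-1)² + (-1)² + (-1)² + (-1)² + (1)² + (1)² + (1)² + (1)² + (1)² + (-1)² + (1)² + (-1)² + (-1)² = 1 + 1 + 1 + 1 + 1 + 1 + 1 + 1 + 1 + 1 + 1 + 1 + 1 + 1 + 1 + 1 = 16.
(H·H^T)[2][10] = Σ_j H[2][j]·H[10][j] = (-1)·(1) + (-1)·(1) + (-1)·(1) + (1)·(-1) + (-1)·(1) + (-1)·(1) + (-1)·(1) + (1)·(-1) + (-1)·(-1) + (-1)·(-1) + (-1)·(-1) + (-1)·(-1) + (1)·(-1) + (1)·(1) + (-1)·(-1) + (-1)·(-1) = -1 + -1 + -1 + -1 + -1 + -1 + -1 + -1 + 1 + 1 + 1 + 1 + -1 + 1 + 1 + 1 = -2.
Rows 2 and 10 are not orthogonal (dot product = -2 ≠ 0), so H is not a Hadamard matrix.

(6,6) entry = 16; (2,10) entry = -2.


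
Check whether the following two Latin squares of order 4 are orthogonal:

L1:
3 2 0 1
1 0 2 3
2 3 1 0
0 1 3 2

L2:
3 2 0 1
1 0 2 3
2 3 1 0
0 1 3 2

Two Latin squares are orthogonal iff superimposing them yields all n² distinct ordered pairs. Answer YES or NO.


Form the n² = 16 superimposed pairs (L1[i][j], L2[i][j]), row by row (rows and columns indexed from 0):
row 0: (3,3) (2,2) (0,0) (1,1)
row 1: (1,1) (0,0) (2,2) (3,3)
row 2: (2,2) (3,3) (1,1) (0,0)
row 3: (0,0) (1,1) (3,3) (2,2)
Orthogonality requires all 16 pairs distinct.
But the pair (1,1) repeats: cell (0,3) has L1 = 1, L2 = 1, and cell (1,0) has L1 = 1, L2 = 1.
A repeated pair means some other pair never occurs (only 4 distinct pairs out of 16), so the squares are not orthogonal.
Conclusion: NO.

NO
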